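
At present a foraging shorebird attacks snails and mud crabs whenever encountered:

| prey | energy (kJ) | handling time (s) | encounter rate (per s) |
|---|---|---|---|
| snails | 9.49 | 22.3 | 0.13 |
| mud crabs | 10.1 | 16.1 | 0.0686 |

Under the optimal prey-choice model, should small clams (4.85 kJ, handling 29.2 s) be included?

Current rate: (0.13×9.49 + 0.0686×10.1)/(1 + 0.13×22.3 + 0.0686×16.1) = 0.385 kJ/s.
Profitability of small clams: 4.85/29.2 = 0.1661 kJ/s.
Since 0.1661 < R, time spent handling small clams is better spent searching.

No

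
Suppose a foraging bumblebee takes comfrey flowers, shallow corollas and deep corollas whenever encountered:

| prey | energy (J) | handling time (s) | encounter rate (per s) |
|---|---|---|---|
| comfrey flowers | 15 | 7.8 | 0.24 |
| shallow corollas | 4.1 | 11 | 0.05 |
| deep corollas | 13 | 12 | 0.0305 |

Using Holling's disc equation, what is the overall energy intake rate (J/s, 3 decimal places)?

Energy encountered per unit search time: 0.24×15 + 0.05×4.1 + 0.0305×13 = 4.201 J/s.
Handling time per unit search time: 0.24×7.8 + 0.05×11 + 0.0305×12 = 2.788.
Rate = 4.201/(1 + 2.788) = 1.109 J/s.

1.109 J/s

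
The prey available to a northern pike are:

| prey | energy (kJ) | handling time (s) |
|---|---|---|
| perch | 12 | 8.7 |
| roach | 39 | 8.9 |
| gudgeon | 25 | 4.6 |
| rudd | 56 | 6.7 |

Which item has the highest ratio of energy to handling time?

rudd

Profitability E/h (kJ/s): perch = 12/8.7 = 1.38, roach = 39/8.9 = 4.38, gudgeon = 25/4.6 = 5.43, rudd = 56/6.7 = 8.36.
Ranked: rudd > gudgeon > roach > perch.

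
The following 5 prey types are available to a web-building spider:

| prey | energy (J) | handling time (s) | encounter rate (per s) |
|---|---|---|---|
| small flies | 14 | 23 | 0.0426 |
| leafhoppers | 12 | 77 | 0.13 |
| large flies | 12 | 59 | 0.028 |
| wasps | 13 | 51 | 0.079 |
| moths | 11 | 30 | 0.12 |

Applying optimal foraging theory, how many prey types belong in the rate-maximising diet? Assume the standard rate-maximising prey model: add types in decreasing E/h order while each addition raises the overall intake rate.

Profitabilities (E/h, J/s): small flies 0.609, moths 0.367, wasps 0.255, large flies 0.203, leafhoppers 0.156. Add prey in this order while the next type's profitability exceeds the intake rate on those already taken.
Rate on top 1: 0.3012. moths: 0.367 > 0.3012 → include.
Rate on top 2: 0.3435. wasps: 0.255 < 0.3435 → exclude; stop.
Optimal diet: small flies, moths — 2 of 5 types.

2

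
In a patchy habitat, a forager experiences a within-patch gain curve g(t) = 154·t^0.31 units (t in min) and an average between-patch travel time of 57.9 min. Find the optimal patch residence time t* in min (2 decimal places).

Optimal t* satisfies g'(t*) = g(t*)/(T + t*).
g'(t) = 0.31·154·t^-0.69. Setting 0.31·154·t^-0.69 = 154·t^0.31/(57.9+t) gives 0.31(57.9+t) = t, so 0.69·t = 0.31×57.9.
t* = 0.31×57.9/0.69 = 26.01 min.

26.01 min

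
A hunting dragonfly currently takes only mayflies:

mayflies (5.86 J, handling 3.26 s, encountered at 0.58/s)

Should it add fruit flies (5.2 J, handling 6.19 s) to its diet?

No

Current rate: (0.58×5.86)/(1 + 0.58×3.26) = 1.176 J/s.
fruit flies: E/h = 5.2/6.19 = 0.8401 J/s.
0.8401 < 1.176, so adding fruit flies would lower the average — exclude it.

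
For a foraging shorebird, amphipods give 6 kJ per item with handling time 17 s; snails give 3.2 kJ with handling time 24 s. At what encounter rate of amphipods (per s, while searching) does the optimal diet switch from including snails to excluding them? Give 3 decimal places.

0.036 per s

The zero-one rule: include snails iff E₂/h₂ > λE₁/(1+λh₁). Equality gives the switch point.
λE₁h₂ = E₂ + λE₂h₁ ⇒ λ = E₂/(E₁h₂ − E₂h₁) = 3.2/(144 − 54.4) = 0.03571 per s.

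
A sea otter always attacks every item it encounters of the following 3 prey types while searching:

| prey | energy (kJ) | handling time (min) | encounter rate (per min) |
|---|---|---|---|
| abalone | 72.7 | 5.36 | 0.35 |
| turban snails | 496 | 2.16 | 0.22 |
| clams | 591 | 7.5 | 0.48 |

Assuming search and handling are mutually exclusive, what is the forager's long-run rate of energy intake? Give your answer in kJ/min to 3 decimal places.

Energy encountered per unit search time: 0.35×72.7 + 0.22×496 + 0.48×591 = 418.2 kJ/min.
Handling time per unit search time: 0.35×5.36 + 0.22×2.16 + 0.48×7.5 = 5.951.
Rate = 418.2/(1 + 5.951) = 60.17 kJ/min.

60.169 kJ/min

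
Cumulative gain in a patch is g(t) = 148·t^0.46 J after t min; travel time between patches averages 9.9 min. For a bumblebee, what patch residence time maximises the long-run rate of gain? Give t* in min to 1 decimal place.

8.4 min

Optimal t* satisfies g'(t*) = g(t*)/(T + t*).
g'(t) = 0.46·148·t^-0.54. Setting 0.46·148·t^-0.54 = 148·t^0.46/(9.9+t) gives 0.46(9.9+t) = t, so 0.54·t = 0.46×9.9.
t* = 0.46×9.9/0.54 = 8.433 min.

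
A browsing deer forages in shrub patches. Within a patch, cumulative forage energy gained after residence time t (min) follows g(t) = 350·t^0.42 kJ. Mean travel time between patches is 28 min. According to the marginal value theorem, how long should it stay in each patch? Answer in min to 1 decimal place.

20.3 min

Maximise g(t)/(T+t): set derivative to zero → g'(t)(T+t) = g(t).
g'(t) = 0.42·350·t^-0.58. Setting 0.42·350·t^-0.58 = 350·t^0.42/(28+t) gives 0.42(28+t) = t, so 0.58·t = 0.42×28.
t* = 0.42×28/0.58 = 20.28 min.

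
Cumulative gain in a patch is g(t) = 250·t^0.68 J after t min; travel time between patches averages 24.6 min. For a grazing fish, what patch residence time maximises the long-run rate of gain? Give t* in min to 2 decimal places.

By the marginal value theorem, leave when the instantaneous gain rate g'(t) equals the habitat-wide average g(t)/(T + t).
g'(t) = 0.68·250·t^-0.32. Setting 0.68·250·t^-0.32 = 250·t^0.68/(24.6+t) gives 0.68(24.6+t) = t, so 0.32·t = 0.68×24.6.
t* = 0.68×24.6/0.32 = 52.28 min.

52.28 min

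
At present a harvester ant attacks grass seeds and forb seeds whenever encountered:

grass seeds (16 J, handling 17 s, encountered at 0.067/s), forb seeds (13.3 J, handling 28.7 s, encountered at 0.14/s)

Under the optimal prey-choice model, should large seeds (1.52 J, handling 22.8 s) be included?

No

Intake rate on the current diet: R = (0.067×16 + 0.14×13.3) / (1 + 0.067×17 + 0.14×28.7) = 2.934/6.157 = 0.4765 J/s.
large seeds: E/h = 1.52/22.8 = 0.06667 J/s.
Since 0.06667 < R, time spent handling large seeds is better spent searching.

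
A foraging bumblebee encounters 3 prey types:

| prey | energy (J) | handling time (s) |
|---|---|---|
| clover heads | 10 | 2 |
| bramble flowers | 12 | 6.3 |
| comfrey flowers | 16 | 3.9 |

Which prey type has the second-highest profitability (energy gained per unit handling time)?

In descending order of E/h:
clover heads: 10/2 = 5 J/s
comfrey flowers: 16/3.9 = 4.1 J/s
bramble flowers: 12/6.3 = 1.9 J/s

comfrey flowers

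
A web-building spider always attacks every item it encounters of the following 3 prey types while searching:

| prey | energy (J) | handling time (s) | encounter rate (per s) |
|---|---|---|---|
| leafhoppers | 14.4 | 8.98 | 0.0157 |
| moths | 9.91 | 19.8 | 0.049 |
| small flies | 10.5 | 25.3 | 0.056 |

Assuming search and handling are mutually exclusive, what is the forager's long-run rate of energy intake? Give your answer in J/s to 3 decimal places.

0.368 J/s

R = Σλ_iE_i / (1 + Σλ_ih_i)
Numerator: 0.0157×14.4 + 0.049×9.91 + 0.056×10.5 = 1.3
Denominator: 1 + 0.0157×8.98 + 0.049×19.8 + 0.056×25.3 = 3.528
R = 1.3/3.528 = 0.3684 J/s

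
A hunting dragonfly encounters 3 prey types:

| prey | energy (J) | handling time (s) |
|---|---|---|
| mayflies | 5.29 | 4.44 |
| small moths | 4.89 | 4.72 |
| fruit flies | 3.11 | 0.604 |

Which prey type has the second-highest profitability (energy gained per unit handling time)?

In descending order of E/h:
fruit flies: 3.11/0.604 = 5.15 J/s
mayflies: 5.29/4.44 = 1.19 J/s
small moths: 4.89/4.72 = 1.04 J/s

mayflies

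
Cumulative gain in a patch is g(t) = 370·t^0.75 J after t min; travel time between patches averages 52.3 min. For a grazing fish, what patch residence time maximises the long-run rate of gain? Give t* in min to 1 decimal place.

Maximise g(t)/(T+t): set derivative to zero → g'(t)(T+t) = g(t).
g'(t) = 0.75·370·t^-0.25. Setting 0.75·370·t^-0.25 = 370·t^0.75/(52.3+t) gives 0.75(52.3+t) = t, so 0.25·t = 0.75×52.3.
t* = 0.75×52.3/0.25 = 156.9 min.

156.9 min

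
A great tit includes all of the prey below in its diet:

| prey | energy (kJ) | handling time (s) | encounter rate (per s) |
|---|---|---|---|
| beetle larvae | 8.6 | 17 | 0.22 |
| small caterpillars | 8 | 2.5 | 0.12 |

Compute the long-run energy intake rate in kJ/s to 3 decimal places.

0.566 kJ/s

R = (0.22×8.6 + 0.12×8) / (1 + 0.22×17 + 0.12×2.5) = 2.852/5.04 = 0.5659 kJ/s.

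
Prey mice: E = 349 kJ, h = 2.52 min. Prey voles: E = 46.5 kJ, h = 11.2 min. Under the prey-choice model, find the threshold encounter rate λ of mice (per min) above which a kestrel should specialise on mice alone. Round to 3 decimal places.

0.012 per min

At the threshold, the rate on mice alone equals the profitability of voles: λ·349/(1 + λ·2.52) = 46.5/11.2 = 4.152.
Rearranging, λ(349 − 4.152×2.52) = 4.152, so λ = 4.152/338.5 = 0.01226 per min.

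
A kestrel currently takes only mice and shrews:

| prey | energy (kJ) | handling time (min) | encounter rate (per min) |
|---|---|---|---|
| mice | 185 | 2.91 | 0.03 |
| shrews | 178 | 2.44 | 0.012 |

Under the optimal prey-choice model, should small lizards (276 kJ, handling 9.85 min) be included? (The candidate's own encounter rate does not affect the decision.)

Current rate: (0.03×185 + 0.012×178)/(1 + 0.03×2.91 + 0.012×2.44) = 6.884 kJ/min.
Profitability of small lizards: 276/9.85 = 28.02 kJ/min.
Since 28.02 > R, including small lizards increases the long-run rate.

Yes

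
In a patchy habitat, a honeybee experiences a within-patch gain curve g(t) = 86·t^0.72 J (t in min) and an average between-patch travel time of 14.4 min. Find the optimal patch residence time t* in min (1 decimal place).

37.0 min

Maximise g(t)/(T+t): set derivative to zero → g'(t)(T+t) = g(t).
g'(t) = 0.72·86·t^-0.28. Setting 0.72·86·t^-0.28 = 86·t^0.72/(14.4+t) gives 0.72(14.4+t) = t, so 0.28·t = 0.72×14.4.
t* = 0.72×14.4/0.28 = 37.03 min.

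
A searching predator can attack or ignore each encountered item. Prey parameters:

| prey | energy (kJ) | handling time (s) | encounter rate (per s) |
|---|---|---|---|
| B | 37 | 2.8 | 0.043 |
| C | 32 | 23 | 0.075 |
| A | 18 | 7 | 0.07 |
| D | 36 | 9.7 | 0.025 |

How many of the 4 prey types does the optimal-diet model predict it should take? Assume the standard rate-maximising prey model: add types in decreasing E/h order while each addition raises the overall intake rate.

3

Rank by E/h (kJ/s): B 13.2, D 3.71, A 2.57, C 1.39. Include each in turn until the next type's E/h falls below the running intake rate.
Rate on top 1: 1.42. D: 3.71 > 1.42 → include.
Rate on top 2: 1.828. A: 2.57 > 1.828 → include.
Rate on top 3: 2.024. C: 1.39 < 2.024 → exclude; stop.
Optimal diet: B, D, A — 3 of 4 types.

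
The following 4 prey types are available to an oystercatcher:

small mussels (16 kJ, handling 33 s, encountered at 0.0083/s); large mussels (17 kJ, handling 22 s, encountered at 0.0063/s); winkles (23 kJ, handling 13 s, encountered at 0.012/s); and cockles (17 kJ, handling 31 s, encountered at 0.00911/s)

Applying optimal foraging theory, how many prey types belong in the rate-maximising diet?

Rank by E/h (kJ/s): winkles 1.77, large mussels 0.773, cockles 0.548, small mussels 0.485. Include each in turn until the next type's E/h falls below the running intake rate.
Rate on top 1: 0.2388. large mussels: 0.773 > 0.2388 → include.
Rate on top 2: 0.2959. cockles: 0.548 > 0.2959 → include.
Rate on top 3: 0.3411. small mussels: 0.485 > 0.3411 → include.
Optimal diet: winkles, large mussels, cockles, small mussels — 4 of 4 types.

4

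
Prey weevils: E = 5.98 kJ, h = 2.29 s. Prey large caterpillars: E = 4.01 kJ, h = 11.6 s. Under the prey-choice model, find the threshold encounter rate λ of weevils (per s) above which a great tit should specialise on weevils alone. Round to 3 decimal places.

At the threshold, the rate on weevils alone equals the profitability of large caterpillars: λ·5.98/(1 + λ·2.29) = 4.01/11.6 = 0.3457.
Rearranging, λ(5.98 − 0.3457×2.29) = 0.3457, so λ = 0.3457/5.188 = 0.06663 per s.

0.067 per s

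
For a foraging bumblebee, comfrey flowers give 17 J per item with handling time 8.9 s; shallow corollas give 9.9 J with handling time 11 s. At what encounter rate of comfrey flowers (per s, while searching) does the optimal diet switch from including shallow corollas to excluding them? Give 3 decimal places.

0.100 per s

The zero-one rule: include shallow corollas iff E₂/h₂ > λE₁/(1+λh₁). Equality gives the switch point.
λE₁h₂ = E₂ + λE₂h₁ ⇒ λ = E₂/(E₁h₂ − E₂h₁) = 9.9/(187 − 88.11) = 0.1001 per s.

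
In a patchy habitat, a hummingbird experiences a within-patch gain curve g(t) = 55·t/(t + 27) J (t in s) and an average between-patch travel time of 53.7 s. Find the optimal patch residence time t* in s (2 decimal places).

38.08 s

By the marginal value theorem, leave when the instantaneous gain rate g'(t) equals the habitat-wide average g(t)/(T + t).
g'(t) = 55·27/(t + 27)². Setting 55·27/(t+27)² = 55t/[(t+27)(53.7+t)] gives 27(53.7+t) = t(t+27), so t² = 27×53.7 = 1450.
t* = √1450 = 38.08 s.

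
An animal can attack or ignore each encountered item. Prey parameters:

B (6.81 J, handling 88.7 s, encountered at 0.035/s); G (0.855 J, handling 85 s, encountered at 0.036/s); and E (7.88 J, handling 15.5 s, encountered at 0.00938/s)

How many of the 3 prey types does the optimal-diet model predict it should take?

E/h in descending order: E 0.508, B 0.0768, G 0.0101 J/s. The optimal diet is the largest prefix of this list for which every included type satisfies E_i/h_i > R on the types above it.
Rate on top 1: 0.06453. B: 0.0768 > 0.06453 → include.
Rate on top 2: 0.07348. G: 0.0101 < 0.07348 → exclude; stop.
Optimal diet: E, B — 2 of 3 types.

2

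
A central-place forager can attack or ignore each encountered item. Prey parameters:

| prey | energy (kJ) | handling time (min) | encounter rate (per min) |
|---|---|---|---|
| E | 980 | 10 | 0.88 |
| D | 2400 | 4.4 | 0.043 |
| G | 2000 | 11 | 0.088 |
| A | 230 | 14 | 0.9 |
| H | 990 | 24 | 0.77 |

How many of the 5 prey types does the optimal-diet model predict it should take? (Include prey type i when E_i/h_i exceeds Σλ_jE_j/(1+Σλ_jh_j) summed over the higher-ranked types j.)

Profitabilities (E/h, kJ/min): D 545, G 182, E 98, H 41.2, A 16.4. Add prey in this order while the next type's profitability exceeds the intake rate on those already taken.
Rate on top 1: 86.78. G: 182 > 86.78 → include.
Rate on top 2: 129.4. E: 98 < 129.4 → exclude; stop.
Optimal diet: D, G — 2 of 5 types.

2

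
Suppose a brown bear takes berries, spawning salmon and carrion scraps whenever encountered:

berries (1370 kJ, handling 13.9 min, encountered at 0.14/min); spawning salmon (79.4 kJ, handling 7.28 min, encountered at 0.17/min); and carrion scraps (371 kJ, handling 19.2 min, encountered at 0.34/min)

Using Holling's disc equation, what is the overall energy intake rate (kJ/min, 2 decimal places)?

R = (0.14×1370 + 0.17×79.4 + 0.34×371) / (1 + 0.14×13.9 + 0.17×7.28 + 0.34×19.2) = 331.4/10.71 = 30.94 kJ/min.

30.94 kJ/min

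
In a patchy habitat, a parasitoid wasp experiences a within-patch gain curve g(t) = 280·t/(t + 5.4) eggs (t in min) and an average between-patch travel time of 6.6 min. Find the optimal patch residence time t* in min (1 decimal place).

6.0 min

Optimal t* satisfies g'(t*) = g(t*)/(T + t*).
g'(t) = 280·5.4/(t + 5.4)². Setting 280·5.4/(t+5.4)² = 280t/[(t+5.4)(6.6+t)] gives 5.4(6.6+t) = t(t+5.4), so t² = 5.4×6.6 = 35.64.
t* = √35.64 = 5.97 min.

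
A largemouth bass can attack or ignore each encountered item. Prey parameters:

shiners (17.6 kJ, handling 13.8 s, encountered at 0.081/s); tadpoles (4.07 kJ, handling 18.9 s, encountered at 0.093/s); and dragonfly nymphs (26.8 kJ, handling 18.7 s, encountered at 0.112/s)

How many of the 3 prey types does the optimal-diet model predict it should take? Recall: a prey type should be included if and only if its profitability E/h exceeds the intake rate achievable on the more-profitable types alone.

2

Profitabilities (E/h, kJ/s): dragonfly nymphs 1.43, shiners 1.28, tadpoles 0.215. Add prey in this order while the next type's profitability exceeds the intake rate on those already taken.
Rate on top 1: 0.97. shiners: 1.28 > 0.97 → include.
Rate on top 2: 1.051. tadpoles: 0.215 < 1.051 → exclude; stop.
Optimal diet: dragonfly nymphs, shiners — 2 of 3 types.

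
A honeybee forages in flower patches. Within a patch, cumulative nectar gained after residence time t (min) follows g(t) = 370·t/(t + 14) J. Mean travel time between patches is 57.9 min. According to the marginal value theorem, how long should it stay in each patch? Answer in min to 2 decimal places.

Maximise g(t)/(T+t): set derivative to zero → g'(t)(T+t) = g(t).
g'(t) = 370·14/(t + 14)². Setting 370·14/(t+14)² = 370t/[(t+14)(57.9+t)] gives 14(57.9+t) = t(t+14), so t² = 14×57.9 = 810.6.
t* = √810.6 = 28.47 min.

28.47 min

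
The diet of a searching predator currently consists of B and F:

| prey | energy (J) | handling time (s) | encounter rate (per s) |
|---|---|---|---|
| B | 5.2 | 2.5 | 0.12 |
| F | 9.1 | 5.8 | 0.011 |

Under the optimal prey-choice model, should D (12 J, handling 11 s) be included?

Intake rate on the current diet: R = (0.12×5.2 + 0.011×9.1) / (1 + 0.12×2.5 + 0.011×5.8) = 0.7241/1.364 = 0.5309 J/s.
D: E/h = 12/11 = 1.091 J/s.
Since 1.091 > R, including D increases the long-run rate.

Yes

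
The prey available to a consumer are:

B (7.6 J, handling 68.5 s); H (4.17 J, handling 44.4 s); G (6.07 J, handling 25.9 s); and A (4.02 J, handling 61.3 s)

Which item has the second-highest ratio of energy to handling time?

In descending order of E/h:
G: 6.07/25.9 = 0.234 J/s
B: 7.6/68.5 = 0.111 J/s
H: 4.17/44.4 = 0.0939 J/s
A: 4.02/61.3 = 0.0656 J/s

B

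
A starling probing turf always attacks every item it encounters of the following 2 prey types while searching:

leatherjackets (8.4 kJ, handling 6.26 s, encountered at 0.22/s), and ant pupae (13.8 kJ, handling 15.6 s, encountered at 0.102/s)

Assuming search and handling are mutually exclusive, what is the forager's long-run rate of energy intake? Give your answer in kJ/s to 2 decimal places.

0.82 kJ/s

Energy encountered per unit search time: 0.22×8.4 + 0.102×13.8 = 3.256 kJ/s.
Handling time per unit search time: 0.22×6.26 + 0.102×15.6 = 2.968.
Rate = 3.256/(1 + 2.968) = 0.8204 kJ/s.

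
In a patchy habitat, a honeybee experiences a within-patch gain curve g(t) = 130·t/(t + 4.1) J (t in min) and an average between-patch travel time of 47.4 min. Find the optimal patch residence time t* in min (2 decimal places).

Optimal t* satisfies g'(t*) = g(t*)/(T + t*).
g'(t) = 130·4.1/(t + 4.1)². Setting 130·4.1/(t+4.1)² = 130t/[(t+4.1)(47.4+t)] gives 4.1(47.4+t) = t(t+4.1), so t² = 4.1×47.4 = 194.3.
t* = √194.3 = 13.94 min.

13.94 min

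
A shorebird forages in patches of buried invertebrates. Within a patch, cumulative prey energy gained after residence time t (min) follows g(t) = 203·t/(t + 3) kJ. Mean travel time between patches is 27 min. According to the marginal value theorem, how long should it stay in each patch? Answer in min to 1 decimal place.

9.0 min

By the marginal value theorem, leave when the instantaneous gain rate g'(t) equals the habitat-wide average g(t)/(T + t).
g'(t) = 203·3/(t + 3)². Setting 203·3/(t+3)² = 203t/[(t+3)(27+t)] gives 3(27+t) = t(t+3), so t² = 3×27 = 81.
t* = √81 = 9 min.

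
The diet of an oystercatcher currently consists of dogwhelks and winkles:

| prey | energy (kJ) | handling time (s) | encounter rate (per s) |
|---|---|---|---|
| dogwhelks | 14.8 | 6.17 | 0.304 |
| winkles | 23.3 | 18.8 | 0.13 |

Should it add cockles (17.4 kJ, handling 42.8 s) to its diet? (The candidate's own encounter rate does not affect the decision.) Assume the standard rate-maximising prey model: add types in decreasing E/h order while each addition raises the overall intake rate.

No

Current rate: (0.304×14.8 + 0.13×23.3)/(1 + 0.304×6.17 + 0.13×18.8) = 1.415 kJ/s.
Profitability of cockles: 17.4/42.8 = 0.4065 kJ/s.
0.4065 < 1.415, so adding cockles would lower the average — exclude it.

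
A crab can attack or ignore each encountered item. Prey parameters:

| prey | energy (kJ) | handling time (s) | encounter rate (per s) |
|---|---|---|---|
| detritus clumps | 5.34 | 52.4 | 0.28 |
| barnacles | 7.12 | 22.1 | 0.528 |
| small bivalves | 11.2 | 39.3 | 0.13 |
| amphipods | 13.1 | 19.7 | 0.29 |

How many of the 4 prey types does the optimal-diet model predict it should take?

1

Rank by E/h (kJ/s): amphipods 0.665, barnacles 0.322, small bivalves 0.285, detritus clumps 0.102. Include each in turn until the next type's E/h falls below the running intake rate.
Rate on top 1: 0.5659. barnacles: 0.322 < 0.5659 → exclude; stop.
Optimal diet: amphipods — 1 of 4 types.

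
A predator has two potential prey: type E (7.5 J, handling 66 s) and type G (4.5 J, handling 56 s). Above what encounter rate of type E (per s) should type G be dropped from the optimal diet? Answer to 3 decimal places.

0.037 per s

Drop type G once their profitability E₂/h₂ falls below the rate achievable on type E alone: E₂/h₂ = λE₁/(1 + λh₁).
Solve for λ: λE₁h₂ = E₂(1 + λh₁) → λ(E₁h₂ − E₂h₁) = E₂ → λ = E₂/(E₁h₂ − E₂h₁).
λ = 4.5/(7.5×56 − 4.5×66) = 4.5/123 = 0.03659 per s.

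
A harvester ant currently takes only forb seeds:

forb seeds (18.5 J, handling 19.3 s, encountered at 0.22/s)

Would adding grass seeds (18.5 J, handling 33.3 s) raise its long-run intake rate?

No

On forb seeds alone, R = ΣλE/(1+Σλh) = 4.07/5.246 = 0.7758 J/s.
grass seeds: E/h = 18.5/33.3 = 0.5556 J/s.
Since 0.5556 < R, time spent handling grass seeds is better spent searching.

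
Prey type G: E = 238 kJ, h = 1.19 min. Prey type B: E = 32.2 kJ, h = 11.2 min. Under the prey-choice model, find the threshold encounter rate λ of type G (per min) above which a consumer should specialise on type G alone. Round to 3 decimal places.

0.012 per min

Drop type B once their profitability E₂/h₂ falls below the rate achievable on type G alone: E₂/h₂ = λE₁/(1 + λh₁).
Solve for λ: λE₁h₂ = E₂(1 + λh₁) → λ(E₁h₂ − E₂h₁) = E₂ → λ = E₂/(E₁h₂ − E₂h₁).
λ = 32.2/(238×11.2 − 32.2×1.19) = 32.2/2627 = 0.01226 per min.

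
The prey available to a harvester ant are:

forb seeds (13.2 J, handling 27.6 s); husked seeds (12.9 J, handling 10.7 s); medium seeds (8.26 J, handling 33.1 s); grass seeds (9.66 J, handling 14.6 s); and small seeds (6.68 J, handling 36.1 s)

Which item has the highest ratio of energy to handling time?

husked seeds

Profitability E/h (J/s): forb seeds = 13.2/27.6 = 0.478, husked seeds = 12.9/10.7 = 1.21, medium seeds = 8.26/33.1 = 0.25, grass seeds = 9.66/14.6 = 0.662, small seeds = 6.68/36.1 = 0.185.
Ranked: husked seeds > grass seeds > forb seeds > medium seeds > small seeds.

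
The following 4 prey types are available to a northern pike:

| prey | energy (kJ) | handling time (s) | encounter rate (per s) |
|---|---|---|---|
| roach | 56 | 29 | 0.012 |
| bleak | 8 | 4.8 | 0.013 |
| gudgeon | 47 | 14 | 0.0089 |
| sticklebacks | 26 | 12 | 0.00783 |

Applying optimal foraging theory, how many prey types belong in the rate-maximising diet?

4

E/h in descending order: gudgeon 3.36, sticklebacks 2.17, roach 1.93, bleak 1.67 kJ/s. The optimal diet is the largest prefix of this list for which every included type satisfies E_i/h_i > R on the types above it.
Rate on top 1: 0.372. sticklebacks: 2.17 > 0.372 → include.
Rate on top 2: 0.5103. roach: 1.93 > 0.5103 → include.
Rate on top 3: 0.8259. bleak: 1.67 > 0.8259 → include.
Optimal diet: gudgeon, sticklebacks, roach, bleak — 4 of 4 types.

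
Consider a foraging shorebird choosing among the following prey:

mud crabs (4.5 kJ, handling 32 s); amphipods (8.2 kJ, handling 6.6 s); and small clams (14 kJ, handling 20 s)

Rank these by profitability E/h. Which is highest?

In descending order of E/h:
amphipods: 8.2/6.6 = 1.24 kJ/s
small clams: 14/20 = 0.7 kJ/s
mud crabs: 4.5/32 = 0.141 kJ/s

amphipods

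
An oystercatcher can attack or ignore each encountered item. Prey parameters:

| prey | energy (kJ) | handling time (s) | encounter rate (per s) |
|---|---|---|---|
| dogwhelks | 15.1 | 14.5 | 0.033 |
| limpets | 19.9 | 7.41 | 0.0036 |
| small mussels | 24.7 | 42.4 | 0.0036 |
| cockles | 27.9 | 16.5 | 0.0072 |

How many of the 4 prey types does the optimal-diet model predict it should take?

Rank by E/h (kJ/s): limpets 2.69, cockles 1.69, dogwhelks 1.04, small mussels 0.583. Include each in turn until the next type's E/h falls below the running intake rate.
Rate on top 1: 0.06978. cockles: 1.69 > 0.06978 → include.
Rate on top 2: 0.2379. dogwhelks: 1.04 > 0.2379 → include.
Rate on top 3: 0.4746. small mussels: 0.583 > 0.4746 → include.
Optimal diet: limpets, cockles, dogwhelks, small mussels — 4 of 4 types.

4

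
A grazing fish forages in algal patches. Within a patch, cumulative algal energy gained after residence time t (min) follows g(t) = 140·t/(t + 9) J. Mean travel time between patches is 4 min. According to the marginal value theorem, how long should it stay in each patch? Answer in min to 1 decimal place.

Maximise g(t)/(T+t): set derivative to zero → g'(t)(T+t) = g(t).
g'(t) = 140·9/(t + 9)². Setting 140·9/(t+9)² = 140t/[(t+9)(4+t)] gives 9(4+t) = t(t+9), so t² = 9×4 = 36.
t* = √36 = 6 min.

6.0 min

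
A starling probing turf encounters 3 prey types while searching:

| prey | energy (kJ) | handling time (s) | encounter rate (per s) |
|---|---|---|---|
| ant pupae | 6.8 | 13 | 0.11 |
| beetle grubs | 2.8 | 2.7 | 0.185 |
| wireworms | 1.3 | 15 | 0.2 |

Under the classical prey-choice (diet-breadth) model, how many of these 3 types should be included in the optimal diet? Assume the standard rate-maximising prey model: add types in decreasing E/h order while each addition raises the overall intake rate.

Rank by E/h (kJ/s): beetle grubs 1.04, ant pupae 0.523, wireworms 0.0867. Include each in turn until the next type's E/h falls below the running intake rate.
Rate on top 1: 0.3454. ant pupae: 0.523 > 0.3454 → include.
Rate on top 2: 0.4322. wireworms: 0.0867 < 0.4322 → exclude; stop.
Optimal diet: beetle grubs, ant pupae — 2 of 3 types.

2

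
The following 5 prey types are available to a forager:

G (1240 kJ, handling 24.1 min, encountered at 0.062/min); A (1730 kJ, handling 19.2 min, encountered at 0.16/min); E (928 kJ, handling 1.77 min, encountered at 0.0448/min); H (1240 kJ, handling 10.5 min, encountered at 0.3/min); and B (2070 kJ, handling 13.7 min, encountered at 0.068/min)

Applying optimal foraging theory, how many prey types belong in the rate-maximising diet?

3

E/h in descending order: E 524, B 151, H 118, A 90.1, G 51.5 kJ/min. The optimal diet is the largest prefix of this list for which every included type satisfies E_i/h_i > R on the types above it.
Rate on top 1: 38.52. B: 151 > 38.52 → include.
Rate on top 2: 90.67. H: 118 > 90.67 → include.
Rate on top 3: 107.4. A: 90.1 < 107.4 → exclude; stop.
Optimal diet: E, B, H — 3 of 5 types.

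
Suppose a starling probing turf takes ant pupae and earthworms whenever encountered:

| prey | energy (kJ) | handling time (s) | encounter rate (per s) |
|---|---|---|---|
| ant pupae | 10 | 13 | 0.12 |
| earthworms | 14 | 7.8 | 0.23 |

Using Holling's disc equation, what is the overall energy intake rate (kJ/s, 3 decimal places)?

1.015 kJ/s

Energy encountered per unit search time: 0.12×10 + 0.23×14 = 4.42 kJ/s.
Handling time per unit search time: 0.12×13 + 0.23×7.8 = 3.354.
Rate = 4.42/(1 + 3.354) = 1.015 kJ/s.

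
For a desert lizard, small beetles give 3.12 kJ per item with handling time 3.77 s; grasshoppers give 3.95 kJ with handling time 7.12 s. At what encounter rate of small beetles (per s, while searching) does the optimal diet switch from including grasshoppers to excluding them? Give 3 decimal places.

0.539 per s

The zero-one rule: include grasshoppers iff E₂/h₂ > λE₁/(1+λh₁). Equality gives the switch point.
λE₁h₂ = E₂ + λE₂h₁ ⇒ λ = E₂/(E₁h₂ − E₂h₁) = 3.95/(22.21 − 14.89) = 0.5394 per s.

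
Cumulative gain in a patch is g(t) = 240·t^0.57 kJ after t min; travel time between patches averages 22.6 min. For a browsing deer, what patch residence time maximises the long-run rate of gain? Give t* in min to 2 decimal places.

29.96 min

Optimal t* satisfies g'(t*) = g(t*)/(T + t*).
g'(t) = 0.57·240·t^-0.43. Setting 0.57·240·t^-0.43 = 240·t^0.57/(22.6+t) gives 0.57(22.6+t) = t, so 0.43·t = 0.57×22.6.
t* = 0.57×22.6/0.43 = 29.96 min.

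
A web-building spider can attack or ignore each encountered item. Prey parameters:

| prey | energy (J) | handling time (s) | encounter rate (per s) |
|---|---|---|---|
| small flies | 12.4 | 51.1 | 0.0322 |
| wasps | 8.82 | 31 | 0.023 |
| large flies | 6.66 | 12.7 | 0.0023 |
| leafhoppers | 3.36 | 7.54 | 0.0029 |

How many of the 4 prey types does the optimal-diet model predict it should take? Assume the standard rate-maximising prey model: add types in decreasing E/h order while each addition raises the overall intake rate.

Profitabilities (E/h, J/s): large flies 0.524, leafhoppers 0.446, wasps 0.285, small flies 0.243. Add prey in this order while the next type's profitability exceeds the intake rate on those already taken.
Rate on top 1: 0.01488. leafhoppers: 0.446 > 0.01488 → include.
Rate on top 2: 0.02384. wasps: 0.285 > 0.02384 → include.
Rate on top 3: 0.1292. small flies: 0.243 > 0.1292 → include.
Optimal diet: large flies, leafhoppers, wasps, small flies — 4 of 4 types.

4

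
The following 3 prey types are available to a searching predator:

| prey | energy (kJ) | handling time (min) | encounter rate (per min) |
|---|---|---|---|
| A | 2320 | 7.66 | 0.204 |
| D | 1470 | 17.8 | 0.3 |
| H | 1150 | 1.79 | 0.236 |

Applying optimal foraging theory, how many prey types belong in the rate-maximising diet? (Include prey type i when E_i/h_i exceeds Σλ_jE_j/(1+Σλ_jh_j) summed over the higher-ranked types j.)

Profitabilities (E/h, kJ/min): H 642, A 303, D 82.6. Add prey in this order while the next type's profitability exceeds the intake rate on those already taken.
Rate on top 1: 190.8. A: 303 > 190.8 → include.
Rate on top 2: 249.5. D: 82.6 < 249.5 → exclude; stop.
Optimal diet: H, A — 2 of 3 types.

2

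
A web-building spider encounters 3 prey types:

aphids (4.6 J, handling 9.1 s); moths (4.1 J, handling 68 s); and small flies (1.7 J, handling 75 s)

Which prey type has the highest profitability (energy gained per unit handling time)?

Profitability E/h (J/s): aphids = 4.6/9.1 = 0.505, moths = 4.1/68 = 0.0603, small flies = 1.7/75 = 0.0227.
Ranked: aphids > moths > small flies.

aphids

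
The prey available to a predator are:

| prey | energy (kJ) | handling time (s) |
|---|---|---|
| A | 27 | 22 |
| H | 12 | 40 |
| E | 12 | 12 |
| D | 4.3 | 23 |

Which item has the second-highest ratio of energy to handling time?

E

Profitability E/h (kJ/s): A = 27/22 = 1.23, H = 12/40 = 0.3, E = 12/12 = 1, D = 4.3/23 = 0.187.
Ranked: A > E > H > D.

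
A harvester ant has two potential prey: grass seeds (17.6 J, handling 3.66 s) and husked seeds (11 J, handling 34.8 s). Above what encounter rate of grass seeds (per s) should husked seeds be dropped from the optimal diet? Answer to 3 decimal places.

The zero-one rule: include husked seeds iff E₂/h₂ > λE₁/(1+λh₁). Equality gives the switch point.
λE₁h₂ = E₂ + λE₂h₁ ⇒ λ = E₂/(E₁h₂ − E₂h₁) = 11/(612.5 − 40.26) = 0.01922 per s.

0.019 per s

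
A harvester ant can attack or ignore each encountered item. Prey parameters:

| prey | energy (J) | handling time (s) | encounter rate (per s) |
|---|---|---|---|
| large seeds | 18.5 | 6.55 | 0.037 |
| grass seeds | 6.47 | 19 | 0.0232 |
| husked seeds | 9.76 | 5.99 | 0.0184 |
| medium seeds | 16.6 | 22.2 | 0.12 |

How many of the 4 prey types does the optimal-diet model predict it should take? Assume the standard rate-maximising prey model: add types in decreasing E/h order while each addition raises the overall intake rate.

3

E/h in descending order: large seeds 2.82, husked seeds 1.63, medium seeds 0.748, grass seeds 0.341 J/s. The optimal diet is the largest prefix of this list for which every included type satisfies E_i/h_i > R on the types above it.
Rate on top 1: 0.551. husked seeds: 1.63 > 0.551 → include.
Rate on top 2: 0.6388. medium seeds: 0.748 > 0.6388 → include.
Rate on top 3: 0.7111. grass seeds: 0.341 < 0.7111 → exclude; stop.
Optimal diet: large seeds, husked seeds, medium seeds — 3 of 4 types.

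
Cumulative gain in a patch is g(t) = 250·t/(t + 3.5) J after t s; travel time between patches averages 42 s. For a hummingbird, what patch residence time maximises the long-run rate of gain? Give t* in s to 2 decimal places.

12.12 s

By the marginal value theorem, leave when the instantaneous gain rate g'(t) equals the habitat-wide average g(t)/(T + t).
g'(t) = 250·3.5/(t + 3.5)². Setting 250·3.5/(t+3.5)² = 250t/[(t+3.5)(42+t)] gives 3.5(42+t) = t(t+3.5), so t² = 3.5×42 = 147.
t* = √147 = 12.12 s.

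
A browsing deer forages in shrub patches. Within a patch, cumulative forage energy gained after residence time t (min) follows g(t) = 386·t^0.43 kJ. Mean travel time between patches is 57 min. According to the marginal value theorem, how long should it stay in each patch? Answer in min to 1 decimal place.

Maximise g(t)/(T+t): set derivative to zero → g'(t)(T+t) = g(t).
g'(t) = 0.43·386·t^-0.57. Setting 0.43·386·t^-0.57 = 386·t^0.43/(57+t) gives 0.43(57+t) = t, so 0.57·t = 0.43×57.
t* = 0.43×57/0.57 = 43 min.

43.0 min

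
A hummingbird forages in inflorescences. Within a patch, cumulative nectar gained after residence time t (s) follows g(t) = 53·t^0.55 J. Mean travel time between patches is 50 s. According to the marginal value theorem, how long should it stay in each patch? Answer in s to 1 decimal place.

61.1 s

By the marginal value theorem, leave when the instantaneous gain rate g'(t) equals the habitat-wide average g(t)/(T + t).
g'(t) = 0.55·53·t^-0.45. Setting 0.55·53·t^-0.45 = 53·t^0.55/(50+t) gives 0.55(50+t) = t, so 0.45·t = 0.55×50.
t* = 0.55×50/0.45 = 61.11 s.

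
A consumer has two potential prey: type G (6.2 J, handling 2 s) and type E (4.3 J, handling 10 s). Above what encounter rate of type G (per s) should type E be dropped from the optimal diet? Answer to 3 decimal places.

0.081 per s

At the threshold, the rate on type G alone equals the profitability of type E: λ·6.2/(1 + λ·2) = 4.3/10 = 0.43.
Rearranging, λ(6.2 − 0.43×2) = 0.43, so λ = 0.43/5.34 = 0.08052 per s.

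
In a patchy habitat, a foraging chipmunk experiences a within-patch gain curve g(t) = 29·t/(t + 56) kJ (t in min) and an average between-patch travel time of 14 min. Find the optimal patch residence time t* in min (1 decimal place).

Maximise g(t)/(T+t): set derivative to zero → g'(t)(T+t) = g(t).
g'(t) = 29·56/(t + 56)². Setting 29·56/(t+56)² = 29t/[(t+56)(14+t)] gives 56(14+t) = t(t+56), so t² = 56×14 = 784.
t* = √784 = 28 min.

28.0 min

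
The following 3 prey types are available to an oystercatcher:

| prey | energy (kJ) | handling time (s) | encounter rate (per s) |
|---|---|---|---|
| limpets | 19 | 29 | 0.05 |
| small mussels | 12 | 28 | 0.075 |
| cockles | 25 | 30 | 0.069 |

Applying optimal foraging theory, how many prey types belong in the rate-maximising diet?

Rank by E/h (kJ/s): cockles 0.833, limpets 0.655, small mussels 0.429. Include each in turn until the next type's E/h falls below the running intake rate.
Rate on top 1: 0.5619. limpets: 0.655 > 0.5619 → include.
Rate on top 2: 0.5918. small mussels: 0.429 < 0.5918 → exclude; stop.
Optimal diet: cockles, limpets — 2 of 3 types.

2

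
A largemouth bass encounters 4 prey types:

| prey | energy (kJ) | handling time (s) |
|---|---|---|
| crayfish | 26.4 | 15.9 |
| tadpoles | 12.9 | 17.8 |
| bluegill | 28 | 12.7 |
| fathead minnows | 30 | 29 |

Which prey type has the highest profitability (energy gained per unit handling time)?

bluegill

In descending order of E/h:
bluegill: 28/12.7 = 2.2 kJ/s
crayfish: 26.4/15.9 = 1.66 kJ/s
fathead minnows: 30/29 = 1.03 kJ/s
tadpoles: 12.9/17.8 = 0.725 kJ/s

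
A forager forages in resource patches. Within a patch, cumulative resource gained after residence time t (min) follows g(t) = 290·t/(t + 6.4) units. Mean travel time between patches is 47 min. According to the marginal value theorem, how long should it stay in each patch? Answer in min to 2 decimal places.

By the marginal value theorem, leave when the instantaneous gain rate g'(t) equals the habitat-wide average g(t)/(T + t).
g'(t) = 290·6.4/(t + 6.4)². Setting 290·6.4/(t+6.4)² = 290t/[(t+6.4)(47+t)] gives 6.4(47+t) = t(t+6.4), so t² = 6.4×47 = 300.8.
t* = √300.8 = 17.34 min.

17.34 min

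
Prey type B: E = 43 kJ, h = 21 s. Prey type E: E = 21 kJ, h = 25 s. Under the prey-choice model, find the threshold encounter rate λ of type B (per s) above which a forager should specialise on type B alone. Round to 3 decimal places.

0.033 per s

The zero-one rule: include type E iff E₂/h₂ > λE₁/(1+λh₁). Equality gives the switch point.
λE₁h₂ = E₂ + λE₂h₁ ⇒ λ = E₂/(E₁h₂ − E₂h₁) = 21/(1075 − 441) = 0.03312 per s.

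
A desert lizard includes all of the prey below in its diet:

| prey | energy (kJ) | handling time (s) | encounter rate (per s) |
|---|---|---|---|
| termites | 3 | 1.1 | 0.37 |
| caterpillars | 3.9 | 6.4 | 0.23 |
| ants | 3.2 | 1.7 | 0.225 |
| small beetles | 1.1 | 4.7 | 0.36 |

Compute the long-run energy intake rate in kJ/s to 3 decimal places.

0.630 kJ/s

R = (0.37×3 + 0.23×3.9 + 0.225×3.2 + 0.36×1.1) / (1 + 0.37×1.1 + 0.23×6.4 + 0.225×1.7 + 0.36×4.7) = 3.123/4.954 = 0.6305 kJ/s.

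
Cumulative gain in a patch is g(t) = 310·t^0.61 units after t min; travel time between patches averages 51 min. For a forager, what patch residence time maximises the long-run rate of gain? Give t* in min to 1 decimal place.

79.8 min

By the marginal value theorem, leave when the instantaneous gain rate g'(t) equals the habitat-wide average g(t)/(T + t).
g'(t) = 0.61·310·t^-0.39. Setting 0.61·310·t^-0.39 = 310·t^0.61/(51+t) gives 0.61(51+t) = t, so 0.39·t = 0.61×51.
t* = 0.61×51/0.39 = 79.77 min.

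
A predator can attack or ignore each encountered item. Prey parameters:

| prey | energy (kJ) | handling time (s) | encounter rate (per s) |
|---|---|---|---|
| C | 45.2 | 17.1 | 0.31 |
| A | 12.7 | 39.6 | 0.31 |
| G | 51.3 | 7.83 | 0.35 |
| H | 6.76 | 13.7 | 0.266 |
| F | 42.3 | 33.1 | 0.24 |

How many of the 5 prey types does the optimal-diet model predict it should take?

Profitabilities (E/h, kJ/s): G 6.55, C 2.64, F 1.28, H 0.493, A 0.321. Add prey in this order while the next type's profitability exceeds the intake rate on those already taken.
Rate on top 1: 4.8. C: 2.64 < 4.8 → exclude; stop.
Optimal diet: G — 1 of 5 types.

1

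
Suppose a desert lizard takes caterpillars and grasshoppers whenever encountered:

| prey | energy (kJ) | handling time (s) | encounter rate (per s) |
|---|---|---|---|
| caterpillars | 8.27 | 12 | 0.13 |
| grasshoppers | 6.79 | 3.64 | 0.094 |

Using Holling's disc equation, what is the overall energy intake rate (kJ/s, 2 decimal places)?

R = (0.13×8.27 + 0.094×6.79) / (1 + 0.13×12 + 0.094×3.64) = 1.713/2.902 = 0.5904 kJ/s.

0.59 kJ/s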